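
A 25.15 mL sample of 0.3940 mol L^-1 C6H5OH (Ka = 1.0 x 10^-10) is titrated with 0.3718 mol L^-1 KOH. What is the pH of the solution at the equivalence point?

n(C6H5OH) = 0.3940 x 0.02515 = 0.009909 mol; V(KOH) at equivalence = 0.009909/0.3718 = 0.02665 L.
At equivalence all the acid is converted to C6H5O-; total volume = 0.02515 + 0.02665 = 0.05180 L, so [C6H5O-] = 0.009909/0.05180 = 0.1913 M.
Kb = Kw/Ka = 1.0e-14 / 1.0 x 10^-10 = 0.000100.
[OH^-] = sqrt(Kb x [C6H5O-]) = sqrt(0.000100 x 0.1913) = 0.00437 M.
pOH = 2.36, so pH = 14.00 - 2.36 = 11.64.

11.64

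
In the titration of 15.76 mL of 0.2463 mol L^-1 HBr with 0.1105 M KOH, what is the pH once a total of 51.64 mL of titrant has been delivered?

n(acid) = 0.2463 x 0.01576 = 0.003882 mol; n(KOH) added = 0.1105 x 0.05164 = 0.005706 mol.
Base is in excess by 0.005706 - 0.003882 = 0.001825 mol in a total volume of 0.06740 L.
[OH^-] = 0.001825/0.06740 = 0.02707 M, so pOH = 1.57 and pH = 14.00 - 1.57 = 12.43.

12.43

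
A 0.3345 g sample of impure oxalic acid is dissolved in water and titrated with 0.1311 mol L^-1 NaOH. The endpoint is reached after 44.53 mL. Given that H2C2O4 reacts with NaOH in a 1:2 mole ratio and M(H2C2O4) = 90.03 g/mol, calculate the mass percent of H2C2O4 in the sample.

n(NaOH) = 0.1311 x 0.04453 = 0.005838 mol.
n(H2C2O4) = 0.005838 / 2 = 0.002919 mol.
mass of H2C2O4 = 0.002919 x 90.03 = 0.2628 g.
% purity = 0.2628 / 0.3345 x 100 = 78.6%.

78.6%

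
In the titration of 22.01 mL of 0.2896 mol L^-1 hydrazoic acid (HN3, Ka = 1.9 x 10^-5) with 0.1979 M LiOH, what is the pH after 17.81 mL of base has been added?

Initial n(HN3) = 0.2896 x 0.02201 = 0.006374 mol.
n(LiOH) added = 0.1979 x 0.01781 = 0.003525 mol, converting that many moles of HN3 to N3-.
Remaining n(HN3) = 0.002849 mol; n(N3-) = 0.003525 mol.
By Henderson-Hasselbalch, pH = pKa + log([A^-]/[HA]) = 4.72 + log(0.003525/0.002849) = 4.72 + (+0.09) = 4.81.

4.81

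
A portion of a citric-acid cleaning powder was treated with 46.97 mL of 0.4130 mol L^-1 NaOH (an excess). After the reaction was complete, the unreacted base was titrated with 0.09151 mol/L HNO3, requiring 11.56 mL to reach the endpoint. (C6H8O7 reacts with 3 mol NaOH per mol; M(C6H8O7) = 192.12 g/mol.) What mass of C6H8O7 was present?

1.17 g

Total n(NaOH) added = 0.4130 x 0.04697 = 0.01940 mol.
n(HNO3) used = 0.09151 x 0.01156 = 0.001058 mol, which equals the excess n(NaOH).
So n(NaOH) consumed by the sample = 0.01940 - 0.001058 = 0.01834 mol.
n(C6H8O7) = 0.01834 / 3 = 0.006114 mol.
mass = 0.006114 mol x 192.12 g/mol = 1.17 g.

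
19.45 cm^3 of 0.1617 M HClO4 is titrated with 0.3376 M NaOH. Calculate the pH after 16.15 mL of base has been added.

n(acid) = 0.1617 x 0.01945 = 0.003145 mol; n(NaOH) added = 0.3376 x 0.01615 = 0.005452 mol.
Base is in excess by 0.005452 - 0.003145 = 0.002307 mol in a total volume of 0.03560 L.
[OH^-] = 0.002307/0.03560 = 0.06481 M, so pOH = 1.19 and pH = 14.00 - 1.19 = 12.81.

12.81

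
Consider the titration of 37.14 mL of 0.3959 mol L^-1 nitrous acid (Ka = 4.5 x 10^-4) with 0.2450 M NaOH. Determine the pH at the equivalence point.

n(HNO2) = 0.3959 x 0.03714 = 0.01470 mol; V(NaOH) at equivalence = 0.01470/0.2450 = 0.06002 L.
At equivalence all the acid is converted to NO2-; total volume = 0.03714 + 0.06002 = 0.09716 L, so [NO2-] = 0.01470/0.09716 = 0.1513 M.
Kb = Kw/Ka = 1.0e-14 / 4.5 x 10^-4 = 2.22e-11.
[OH^-] = sqrt(Kb x [NO2-]) = sqrt(2.22e-11 x 0.1513) = 1.83e-6 M.
pOH = 5.74, so pH = 14.00 - 5.74 = 8.26.

8.26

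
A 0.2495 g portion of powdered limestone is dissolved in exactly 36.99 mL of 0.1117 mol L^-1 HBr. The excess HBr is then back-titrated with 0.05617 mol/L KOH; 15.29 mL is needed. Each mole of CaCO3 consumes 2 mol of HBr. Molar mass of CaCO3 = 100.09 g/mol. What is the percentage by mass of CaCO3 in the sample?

65.6%

Total n(HBr) added = 0.1117 x 0.03699 = 0.004132 mol.
n(KOH) used = 0.05617 x 0.01529 = 0.0008588 mol, which equals the excess n(HBr).
So n(HBr) consumed by the sample = 0.004132 - 0.0008588 = 0.003273 mol.
n(CaCO3) = 0.003273 / 2 = 0.001636 mol.
mass CaCO3 = 0.001636 x 100.09 = 0.1638 g, so %CaCO3 = 0.1638/0.2495 x 100 = 65.6%.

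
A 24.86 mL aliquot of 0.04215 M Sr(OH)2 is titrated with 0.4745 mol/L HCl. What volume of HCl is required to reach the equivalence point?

n(Sr(OH)2) = 0.04215 mol/L x 0.02486 L = 0.001048 mol.
The neutralisation is 1 Sr(OH)2 : 2 HCl, so n(HCl) = 0.001048 x 2/1 = 0.002096 mol.
V(HCl) = 0.002096 / 0.4745 = 0.004417 L = 4.42 mL.

4.42 mL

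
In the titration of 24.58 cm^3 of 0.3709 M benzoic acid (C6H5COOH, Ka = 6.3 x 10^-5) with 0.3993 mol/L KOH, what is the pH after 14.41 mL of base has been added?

Initial n(C6H5COOH) = 0.3709 x 0.02458 = 0.009117 mol.
n(KOH) added = 0.3993 x 0.01441 = 0.005754 mol, converting that many moles of C6H5COOH to C6H5COO-.
Remaining n(C6H5COOH) = 0.003363 mol; n(C6H5COO-) = 0.005754 mol.
By Henderson-Hasselbalch, pH = pKa + log([A^-]/[HA]) = 4.20 + log(0.005754/0.003363) = 4.20 + (+0.23) = 4.43.

4.43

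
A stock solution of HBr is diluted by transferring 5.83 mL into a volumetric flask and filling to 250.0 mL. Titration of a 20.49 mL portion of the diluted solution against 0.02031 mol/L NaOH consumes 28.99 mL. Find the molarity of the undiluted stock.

n(NaOH) = 0.02031 x 0.02899 = 0.0005888 mol.
n(HBr) in the aliquot = 0.0005888 mol.
[diluted HBr] = 0.0005888 / 0.02049 = 0.02874 M.
Dilution factor = 250.0/5.830 = 42.88, so [stock] = 0.02874 x 42.88 = 1.23 M.

1.23 M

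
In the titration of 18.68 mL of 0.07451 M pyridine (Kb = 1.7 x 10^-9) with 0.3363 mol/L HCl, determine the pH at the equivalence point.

3.22

n(C5H5N) = 0.07451 x 0.01868 = 0.001392 mol; V(HCl) at equivalence = 0.001392/0.3363 = 0.004139 L.
At equivalence the base is fully converted to C5H5NH+; total volume = 0.02282 L, so [C5H5NH+] = 0.001392/0.02282 = 0.06100 M.
Ka(C5H5NH+) = Kw/Kb = 1.0e-14 / 1.7 x 10^-9 = 5.88e-6.
[H^+] = sqrt(Ka x [C5H5NH+]) = sqrt(5.88e-6 x 0.06100) = 0.000599 M.
pH = -log(0.000599) = 3.22.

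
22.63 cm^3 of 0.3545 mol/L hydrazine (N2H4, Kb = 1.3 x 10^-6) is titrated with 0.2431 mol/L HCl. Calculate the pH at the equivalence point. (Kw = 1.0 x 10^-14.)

n(N2H4) = 0.3545 x 0.02263 = 0.008022 mol; V(HCl) at equivalence = 0.008022/0.2431 = 0.03300 L.
At equivalence the base is fully converted to N2H5+; total volume = 0.05563 L, so [N2H5+] = 0.008022/0.05563 = 0.1442 M.
Ka(N2H5+) = Kw/Kb = 1.0e-14 / 1.3 x 10^-6 = 7.69e-9.
[H^+] = sqrt(Ka x [N2H5+]) = sqrt(7.69e-9 x 0.1442) = 3.33e-5 M.
pH = -log(3.33e-5) = 4.48.

4.48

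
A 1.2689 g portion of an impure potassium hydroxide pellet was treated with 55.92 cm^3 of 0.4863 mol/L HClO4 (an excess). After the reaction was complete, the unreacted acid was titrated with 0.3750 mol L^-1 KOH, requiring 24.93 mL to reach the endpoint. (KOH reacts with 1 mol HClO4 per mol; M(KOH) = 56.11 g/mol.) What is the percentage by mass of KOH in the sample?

Total n(HClO4) added = 0.4863 x 0.05592 = 0.02719 mol.
n(KOH) used = 0.3750 x 0.02493 = 0.009349 mol, which equals the excess n(HClO4).
So n(HClO4) consumed by the sample = 0.02719 - 0.009349 = 0.01785 mol.
n(KOH) = 0.01785 / 1 = 0.01785 mol.
mass KOH = 0.01785 x 56.11 = 1.001 g, so %KOH = 1.001/1.2689 x 100 = 78.9%.

78.9%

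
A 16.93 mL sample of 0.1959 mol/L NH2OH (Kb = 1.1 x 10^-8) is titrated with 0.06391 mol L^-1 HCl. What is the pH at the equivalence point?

3.68

n(NH2OH) = 0.1959 x 0.01693 = 0.003317 mol; V(HCl) at equivalence = 0.003317/0.06391 = 0.05189 L.
At equivalence the base is fully converted to NH3OH+; total volume = 0.06882 L, so [NH3OH+] = 0.003317/0.06882 = 0.04819 M.
Ka(NH3OH+) = Kw/Kb = 1.0e-14 / 1.1 x 10^-8 = 9.09e-7.
[H^+] = sqrt(Ka x [NH3OH+]) = sqrt(9.09e-7 x 0.04819) = 0.000209 M.
pH = -log(0.000209) = 3.68.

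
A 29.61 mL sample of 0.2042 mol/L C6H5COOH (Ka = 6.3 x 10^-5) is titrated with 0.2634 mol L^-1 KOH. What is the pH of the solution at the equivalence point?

n(C6H5COOH) = 0.2042 x 0.02961 = 0.006046 mol; V(KOH) at equivalence = 0.006046/0.2634 = 0.02296 L.
At equivalence all the acid is converted to C6H5COO-; total volume = 0.02961 + 0.02296 = 0.05257 L, so [C6H5COO-] = 0.006046/0.05257 = 0.1150 M.
Kb = Kw/Ka = 1.0e-14 / 6.3 x 10^-5 = 1.59e-10.
[OH^-] = sqrt(Kb x [C6H5COO-]) = sqrt(1.59e-10 x 0.1150) = 4.27e-6 M.
pOH = 5.37, so pH = 14.00 - 5.37 = 8.63.

8.63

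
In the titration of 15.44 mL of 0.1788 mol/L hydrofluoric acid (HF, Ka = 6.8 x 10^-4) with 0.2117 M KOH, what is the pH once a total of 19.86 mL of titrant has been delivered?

12.61

n(acid) = 0.1788 x 0.01544 = 0.002761 mol; n(KOH) added = 0.2117 x 0.01986 = 0.004204 mol.
Base is in excess by 0.004204 - 0.002761 = 0.001444 mol in a total volume of 0.03530 L.
[OH^-] = 0.001444/0.03530 = 0.04090 M, so pOH = 1.39 and pH = 14.00 - 1.39 = 12.61.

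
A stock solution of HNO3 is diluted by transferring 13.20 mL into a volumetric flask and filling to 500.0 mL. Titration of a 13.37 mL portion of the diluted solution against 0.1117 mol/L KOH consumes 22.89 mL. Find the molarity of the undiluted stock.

n(KOH) = 0.1117 x 0.02289 = 0.002557 mol.
n(HNO3) in the aliquot = 0.002557 mol.
[diluted HNO3] = 0.002557 / 0.01337 = 0.1912 M.
Dilution factor = 500.0/13.20 = 37.88, so [stock] = 0.1912 x 37.88 = 7.24 M.

7.24 M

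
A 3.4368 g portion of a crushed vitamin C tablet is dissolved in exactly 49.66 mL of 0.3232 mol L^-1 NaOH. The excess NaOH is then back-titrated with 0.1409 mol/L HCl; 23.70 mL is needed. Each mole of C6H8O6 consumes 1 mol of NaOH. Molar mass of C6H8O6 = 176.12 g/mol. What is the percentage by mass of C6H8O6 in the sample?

65.1%

Total n(NaOH) added = 0.3232 x 0.04966 = 0.01605 mol.
n(HCl) used = 0.1409 x 0.02370 = 0.003339 mol, which equals the excess n(NaOH).
So n(NaOH) consumed by the sample = 0.01605 - 0.003339 = 0.01271 mol.
n(C6H8O6) = 0.01271 / 1 = 0.01271 mol.
mass C6H8O6 = 0.01271 x 176.12 = 2.239 g, so %C6H8O6 = 2.239/3.4368 x 100 = 65.1%.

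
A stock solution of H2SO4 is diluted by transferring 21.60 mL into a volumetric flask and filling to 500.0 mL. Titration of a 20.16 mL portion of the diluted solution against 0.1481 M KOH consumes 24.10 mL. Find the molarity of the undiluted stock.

2.05 M

n(KOH) = 0.1481 x 0.02410 = 0.003569 mol.
n(H2SO4) in the aliquot = 0.003569 x 1/2 = 0.001785 mol.
[diluted H2SO4] = 0.001785 / 0.02016 = 0.08852 M.
Dilution factor = 500.0/21.60 = 23.15, so [stock] = 0.08852 x 23.15 = 2.05 M.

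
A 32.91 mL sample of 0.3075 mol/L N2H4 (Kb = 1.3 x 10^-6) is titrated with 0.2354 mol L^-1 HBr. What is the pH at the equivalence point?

4.49

n(N2H4) = 0.3075 x 0.03291 = 0.01012 mol; V(HBr) at equivalence = 0.01012/0.2354 = 0.04299 L.
At equivalence the base is fully converted to N2H5+; total volume = 0.07590 L, so [N2H5+] = 0.01012/0.07590 = 0.1333 M.
Ka(N2H5+) = Kw/Kb = 1.0e-14 / 1.3 x 10^-6 = 7.69e-9.
[H^+] = sqrt(Ka x [N2H5+]) = sqrt(7.69e-9 x 0.1333) = 3.20e-5 M.
pH = -log(3.20e-5) = 4.49.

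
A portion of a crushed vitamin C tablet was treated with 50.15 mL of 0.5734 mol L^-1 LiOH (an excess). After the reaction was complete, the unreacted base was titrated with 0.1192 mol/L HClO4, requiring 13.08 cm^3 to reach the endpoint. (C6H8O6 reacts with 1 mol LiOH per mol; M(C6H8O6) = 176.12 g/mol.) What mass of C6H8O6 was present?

Total n(LiOH) added = 0.5734 x 0.05015 = 0.02876 mol.
n(HClO4) used = 0.1192 x 0.01308 = 0.001559 mol, which equals the excess n(LiOH).
So n(LiOH) consumed by the sample = 0.02876 - 0.001559 = 0.02720 mol.
n(C6H8O6) = 0.02720 / 1 = 0.02720 mol.
mass = 0.02720 mol x 176.12 g/mol = 4.79 g.

4.79 g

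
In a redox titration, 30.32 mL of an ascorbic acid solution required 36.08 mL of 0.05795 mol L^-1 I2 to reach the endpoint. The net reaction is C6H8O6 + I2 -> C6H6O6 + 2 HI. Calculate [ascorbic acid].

0.0690 M

n(I2) = 0.05795 x 0.03608 = 0.002091 mol.
From the balanced equation, 1 mol I2 reacts with 1 mol ascorbic acid, so n(ascorbic acid) = 0.002091 x 1/1 = 0.002091 mol.
[ascorbic acid] = 0.002091 / 0.03032 L = 0.0690 M.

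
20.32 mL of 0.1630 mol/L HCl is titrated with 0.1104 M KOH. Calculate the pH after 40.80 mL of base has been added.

12.29

n(acid) = 0.1630 x 0.02032 = 0.003312 mol; n(KOH) added = 0.1104 x 0.04080 = 0.004504 mol.
Base is in excess by 0.004504 - 0.003312 = 0.001192 mol in a total volume of 0.06112 L.
[OH^-] = 0.001192/0.06112 = 0.01951 M, so pOH = 1.71 and pH = 14.00 - 1.71 = 12.29.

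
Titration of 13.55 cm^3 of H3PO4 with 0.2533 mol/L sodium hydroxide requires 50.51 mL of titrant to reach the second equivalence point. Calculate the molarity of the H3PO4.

0.472 M

n(NaOH) = 0.2533 x 0.05051 = 0.01279 mol.
At the second equivalence point, 2 mol OH^- react per mol H3PO4, so n(H3PO4) = 0.01279 / 2 = 0.006397 mol.
[H3PO4] = 0.006397 / 0.01355 L = 0.472 M.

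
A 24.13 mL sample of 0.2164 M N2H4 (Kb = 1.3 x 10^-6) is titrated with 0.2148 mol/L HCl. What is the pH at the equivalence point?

4.54

n(N2H4) = 0.2164 x 0.02413 = 0.005222 mol; V(HCl) at equivalence = 0.005222/0.2148 = 0.02431 L.
At equivalence the base is fully converted to N2H5+; total volume = 0.04844 L, so [N2H5+] = 0.005222/0.04844 = 0.1078 M.
Ka(N2H5+) = Kw/Kb = 1.0e-14 / 1.3 x 10^-6 = 7.69e-9.
[H^+] = sqrt(Ka x [N2H5+]) = sqrt(7.69e-9 x 0.1078) = 2.88e-5 M.
pH = -log(2.88e-5) = 4.54.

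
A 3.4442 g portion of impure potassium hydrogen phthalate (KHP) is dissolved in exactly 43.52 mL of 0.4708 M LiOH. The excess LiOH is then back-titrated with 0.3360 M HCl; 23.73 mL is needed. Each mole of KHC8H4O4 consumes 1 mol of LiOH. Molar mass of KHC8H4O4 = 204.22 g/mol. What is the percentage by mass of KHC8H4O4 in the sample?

74.2%

Total n(LiOH) added = 0.4708 x 0.04352 = 0.02049 mol.
n(HCl) used = 0.3360 x 0.02373 = 0.007973 mol, which equals the excess n(LiOH).
So n(LiOH) consumed by the sample = 0.02049 - 0.007973 = 0.01252 mol.
n(KHC8H4O4) = 0.01252 / 1 = 0.01252 mol.
mass KHC8H4O4 = 0.01252 x 204.22 = 2.556 g, so %KHC8H4O4 = 2.556/3.4442 x 100 = 74.2%.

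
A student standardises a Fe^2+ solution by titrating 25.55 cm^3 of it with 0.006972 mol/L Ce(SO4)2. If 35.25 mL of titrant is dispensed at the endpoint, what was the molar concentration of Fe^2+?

n(Ce(SO4)2) = 0.006972 x 0.03525 = 0.0002458 mol.
From the balanced equation, 1 mol Ce(SO4)2 reacts with 1 mol Fe^2+, so n(Fe^2+) = 0.0002458 x 1/1 = 0.0002458 mol.
[Fe^2+] = 0.0002458 / 0.02555 L = 0.00962 M.

0.00962 M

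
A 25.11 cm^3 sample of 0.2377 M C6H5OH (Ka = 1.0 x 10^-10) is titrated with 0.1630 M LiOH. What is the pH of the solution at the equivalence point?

11.49

n(C6H5OH) = 0.2377 x 0.02511 = 0.005969 mol; V(LiOH) at equivalence = 0.005969/0.1630 = 0.03662 L.
At equivalence all the acid is converted to C6H5O-; total volume = 0.02511 + 0.03662 = 0.06173 L, so [C6H5O-] = 0.005969/0.06173 = 0.09669 M.
Kb = Kw/Ka = 1.0e-14 / 1.0 x 10^-10 = 0.000100.
[OH^-] = sqrt(Kb x [C6H5O-]) = sqrt(0.000100 x 0.09669) = 0.00311 M.
pOH = 2.51, so pH = 14.00 - 2.51 = 11.49.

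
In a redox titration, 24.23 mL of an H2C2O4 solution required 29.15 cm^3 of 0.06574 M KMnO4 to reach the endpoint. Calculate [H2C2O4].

0.198 M

n(KMnO4) = 0.06574 x 0.02915 = 0.001916 mol.
From the balanced equation, 2 mol KMnO4 reacts with 5 mol H2C2O4, so n(H2C2O4) = 0.001916 x 5/2 = 0.004791 mol.
[H2C2O4] = 0.004791 / 0.02423 L = 0.198 M.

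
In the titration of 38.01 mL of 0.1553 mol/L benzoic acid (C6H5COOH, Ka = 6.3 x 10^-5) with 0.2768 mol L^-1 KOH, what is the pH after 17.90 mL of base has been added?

4.92

Initial n(C6H5COOH) = 0.1553 x 0.03801 = 0.005903 mol.
n(KOH) added = 0.2768 x 0.01790 = 0.004955 mol, converting that many moles of C6H5COOH to C6H5COO-.
Remaining n(C6H5COOH) = 0.0009482 mol; n(C6H5COO-) = 0.004955 mol.
By Henderson-Hasselbalch, pH = pKa + log([A^-]/[HA]) = 4.20 + log(0.004955/0.0009482) = 4.20 + (+0.72) = 4.92.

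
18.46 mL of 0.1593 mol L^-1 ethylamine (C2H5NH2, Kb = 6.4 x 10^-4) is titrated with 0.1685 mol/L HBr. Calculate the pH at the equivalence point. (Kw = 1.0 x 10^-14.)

5.95

n(C2H5NH2) = 0.1593 x 0.01846 = 0.002941 mol; V(HBr) at equivalence = 0.002941/0.1685 = 0.01745 L.
At equivalence the base is fully converted to C2H5NH3+; total volume = 0.03591 L, so [C2H5NH3+] = 0.002941/0.03591 = 0.08189 M.
Ka(C2H5NH3+) = Kw/Kb = 1.0e-14 / 6.4 x 10^-4 = 1.56e-11.
[H^+] = sqrt(Ka x [C2H5NH3+]) = sqrt(1.56e-11 x 0.08189) = 1.13e-6 M.
pH = -log(1.13e-6) = 5.95.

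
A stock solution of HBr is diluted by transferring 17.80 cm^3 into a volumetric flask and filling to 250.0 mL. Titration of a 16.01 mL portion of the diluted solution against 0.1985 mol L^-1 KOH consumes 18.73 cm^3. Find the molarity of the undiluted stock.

3.26 M

n(KOH) = 0.1985 x 0.01873 = 0.003718 mol.
n(HBr) in the aliquot = 0.003718 mol.
[diluted HBr] = 0.003718 / 0.01601 = 0.2322 M.
Dilution factor = 250.0/17.80 = 14.04, so [stock] = 0.2322 x 14.04 = 3.26 M.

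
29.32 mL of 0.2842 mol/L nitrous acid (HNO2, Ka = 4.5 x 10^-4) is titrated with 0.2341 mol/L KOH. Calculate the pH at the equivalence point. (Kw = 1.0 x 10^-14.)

n(HNO2) = 0.2842 x 0.02932 = 0.008333 mol; V(KOH) at equivalence = 0.008333/0.2341 = 0.03559 L.
At equivalence all the acid is converted to NO2-; total volume = 0.02932 + 0.03559 = 0.06491 L, so [NO2-] = 0.008333/0.06491 = 0.1284 M.
Kb = Kw/Ka = 1.0e-14 / 4.5 x 10^-4 = 2.22e-11.
[OH^-] = sqrt(Kb x [NO2-]) = sqrt(2.22e-11 x 0.1284) = 1.69e-6 M.
pOH = 5.77, so pH = 14.00 - 5.77 = 8.23.

8.23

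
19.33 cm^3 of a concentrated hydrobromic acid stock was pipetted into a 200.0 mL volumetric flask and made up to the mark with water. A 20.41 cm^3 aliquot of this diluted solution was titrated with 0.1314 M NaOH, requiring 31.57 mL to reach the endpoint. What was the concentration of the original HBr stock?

2.10 M

n(NaOH) = 0.1314 x 0.03157 = 0.004148 mol.
n(HBr) in the aliquot = 0.004148 mol.
[diluted HBr] = 0.004148 / 0.02041 = 0.2032 M.
Dilution factor = 200.0/19.33 = 10.35, so [stock] = 0.2032 x 10.35 = 2.10 M.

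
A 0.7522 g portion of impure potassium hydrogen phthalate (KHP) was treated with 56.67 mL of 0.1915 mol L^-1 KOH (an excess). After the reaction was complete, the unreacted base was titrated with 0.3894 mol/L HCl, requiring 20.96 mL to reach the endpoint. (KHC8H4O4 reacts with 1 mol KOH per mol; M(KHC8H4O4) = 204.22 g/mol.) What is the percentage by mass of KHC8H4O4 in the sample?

73.0%

Total n(KOH) added = 0.1915 x 0.05667 = 0.01085 mol.
n(HCl) used = 0.3894 x 0.02096 = 0.008162 mol, which equals the excess n(KOH).
So n(KOH) consumed by the sample = 0.01085 - 0.008162 = 0.002690 mol.
n(KHC8H4O4) = 0.002690 / 1 = 0.002690 mol.
mass KHC8H4O4 = 0.002690 x 204.22 = 0.5495 g, so %KHC8H4O4 = 0.5495/0.7522 x 100 = 73.0%.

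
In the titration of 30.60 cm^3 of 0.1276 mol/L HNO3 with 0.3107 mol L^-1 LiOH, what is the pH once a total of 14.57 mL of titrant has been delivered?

12.14

n(acid) = 0.1276 x 0.03060 = 0.003905 mol; n(LiOH) added = 0.3107 x 0.01457 = 0.004527 mol.
Base is in excess by 0.004527 - 0.003905 = 0.0006223 mol in a total volume of 0.04517 L.
[OH^-] = 0.0006223/0.04517 = 0.01378 M, so pOH = 1.86 and pH = 14.00 - 1.86 = 12.14.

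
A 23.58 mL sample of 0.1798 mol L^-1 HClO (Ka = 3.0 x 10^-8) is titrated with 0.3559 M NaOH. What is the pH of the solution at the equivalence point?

10.30

n(HClO) = 0.1798 x 0.02358 = 0.004240 mol; V(NaOH) at equivalence = 0.004240/0.3559 = 0.01191 L.
At equivalence all the acid is converted to ClO-; total volume = 0.02358 + 0.01191 = 0.03549 L, so [ClO-] = 0.004240/0.03549 = 0.1195 M.
Kb = Kw/Ka = 1.0e-14 / 3.0 x 10^-8 = 3.33e-7.
[OH^-] = sqrt(Kb x [ClO-]) = sqrt(3.33e-7 x 0.1195) = 0.000200 M.
pOH = 3.70, so pH = 14.00 - 3.70 = 10.30.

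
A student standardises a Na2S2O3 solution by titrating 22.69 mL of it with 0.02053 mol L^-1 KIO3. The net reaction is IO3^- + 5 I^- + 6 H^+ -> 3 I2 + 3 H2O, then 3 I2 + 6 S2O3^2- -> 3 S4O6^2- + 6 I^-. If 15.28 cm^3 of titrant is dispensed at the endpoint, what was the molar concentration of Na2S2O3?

n(KIO3) = 0.02053 x 0.01528 = 0.0003137 mol.
From the balanced equation, 1 mol KIO3 reacts with 6 mol Na2S2O3, so n(Na2S2O3) = 0.0003137 x 6/1 = 0.001882 mol.
[Na2S2O3] = 0.001882 / 0.02269 L = 0.0830 M.

0.0830 M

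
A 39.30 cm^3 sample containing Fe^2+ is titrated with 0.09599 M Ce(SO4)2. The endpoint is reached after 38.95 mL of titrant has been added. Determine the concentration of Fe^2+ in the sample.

n(Ce(SO4)2) = 0.09599 x 0.03895 = 0.003739 mol.
From the balanced equation, 1 mol Ce(SO4)2 reacts with 1 mol Fe^2+, so n(Fe^2+) = 0.003739 x 1/1 = 0.003739 mol.
[Fe^2+] = 0.003739 / 0.03930 L = 0.0951 M.

0.0951 M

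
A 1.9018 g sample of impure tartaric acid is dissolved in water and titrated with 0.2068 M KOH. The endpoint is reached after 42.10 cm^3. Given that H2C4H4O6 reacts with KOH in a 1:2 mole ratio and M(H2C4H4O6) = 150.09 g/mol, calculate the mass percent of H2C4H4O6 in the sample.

34.4%

n(KOH) = 0.2068 x 0.04210 = 0.008706 mol.
n(H2C4H4O6) = 0.008706 / 2 = 0.004353 mol.
mass of H2C4H4O6 = 0.004353 x 150.09 = 0.6534 g.
% purity = 0.6534 / 1.9018 x 100 = 34.4%.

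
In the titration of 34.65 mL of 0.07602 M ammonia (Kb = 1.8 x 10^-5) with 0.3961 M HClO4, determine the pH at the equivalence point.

n(NH3) = 0.07602 x 0.03465 = 0.002634 mol; V(HClO4) at equivalence = 0.002634/0.3961 = 0.006650 L.
At equivalence the base is fully converted to NH4+; total volume = 0.04130 L, so [NH4+] = 0.002634/0.04130 = 0.06378 M.
Ka(NH4+) = Kw/Kb = 1.0e-14 / 1.8 x 10^-5 = 5.56e-10.
[H^+] = sqrt(Ka x [NH4+]) = sqrt(5.56e-10 x 0.06378) = 5.95e-6 M.
pH = -log(5.95e-6) = 5.23.

5.23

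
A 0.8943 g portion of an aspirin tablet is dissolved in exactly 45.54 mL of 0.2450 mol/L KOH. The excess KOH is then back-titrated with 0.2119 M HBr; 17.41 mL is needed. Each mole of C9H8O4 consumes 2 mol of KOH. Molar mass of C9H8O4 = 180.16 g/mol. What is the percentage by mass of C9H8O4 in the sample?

Total n(KOH) added = 0.2450 x 0.04554 = 0.01116 mol.
n(HBr) used = 0.2119 x 0.01741 = 0.003689 mol, which equals the excess n(KOH).
So n(KOH) consumed by the sample = 0.01116 - 0.003689 = 0.007468 mol.
n(C9H8O4) = 0.007468 / 2 = 0.003734 mol.
mass C9H8O4 = 0.003734 x 180.16 = 0.6727 g, so %C9H8O4 = 0.6727/0.8943 x 100 = 75.2%.

75.2%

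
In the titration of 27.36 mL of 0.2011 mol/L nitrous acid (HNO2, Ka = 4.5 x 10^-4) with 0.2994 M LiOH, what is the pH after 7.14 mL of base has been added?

3.15

Initial n(HNO2) = 0.2011 x 0.02736 = 0.005502 mol.
n(LiOH) added = 0.2994 x 0.007140 = 0.002138 mol, converting that many moles of HNO2 to NO2-.
Remaining n(HNO2) = 0.003364 mol; n(NO2-) = 0.002138 mol.
By Henderson-Hasselbalch, pH = pKa + log([A^-]/[HA]) = 3.35 + log(0.002138/0.003364) = 3.35 + (-0.20) = 3.15.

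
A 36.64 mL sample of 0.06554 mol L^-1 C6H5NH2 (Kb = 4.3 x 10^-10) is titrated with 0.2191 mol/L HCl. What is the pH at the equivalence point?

2.97

n(C6H5NH2) = 0.06554 x 0.03664 = 0.002401 mol; V(HCl) at equivalence = 0.002401/0.2191 = 0.01096 L.
At equivalence the base is fully converted to C6H5NH3+; total volume = 0.04760 L, so [C6H5NH3+] = 0.002401/0.04760 = 0.05045 M.
Ka(C6H5NH3+) = Kw/Kb = 1.0e-14 / 4.3 x 10^-10 = 2.33e-5.
[H^+] = sqrt(Ka x [C6H5NH3+]) = sqrt(2.33e-5 x 0.05045) = 0.00108 M.
pH = -log(0.00108) = 2.97.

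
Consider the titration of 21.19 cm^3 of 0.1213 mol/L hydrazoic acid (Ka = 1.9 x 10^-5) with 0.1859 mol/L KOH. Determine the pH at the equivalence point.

n(HN3) = 0.1213 x 0.02119 = 0.002570 mol; V(KOH) at equivalence = 0.002570/0.1859 = 0.01383 L.
At equivalence all the acid is converted to N3-; total volume = 0.02119 + 0.01383 = 0.03502 L, so [N3-] = 0.002570/0.03502 = 0.07340 M.
Kb = Kw/Ka = 1.0e-14 / 1.9 x 10^-5 = 5.26e-10.
[OH^-] = sqrt(Kb x [N3-]) = sqrt(5.26e-10 x 0.07340) = 6.22e-6 M.
pOH = 5.21, so pH = 14.00 - 5.21 = 8.79.

8.79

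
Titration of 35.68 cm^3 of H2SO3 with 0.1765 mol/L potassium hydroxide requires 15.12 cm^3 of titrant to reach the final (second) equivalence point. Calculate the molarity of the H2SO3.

0.0374 M

n(KOH) = 0.1765 x 0.01512 = 0.002669 mol.
At the final (second) equivalence point, 2 mol OH^- react per mol H2SO3, so n(H2SO3) = 0.002669 / 2 = 0.001334 mol.
[H2SO3] = 0.001334 / 0.03568 L = 0.0374 M.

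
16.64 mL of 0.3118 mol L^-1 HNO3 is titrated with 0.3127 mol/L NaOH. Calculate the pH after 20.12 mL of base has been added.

12.48

n(acid) = 0.3118 x 0.01664 = 0.005188 mol; n(NaOH) added = 0.3127 x 0.02012 = 0.006292 mol.
Base is in excess by 0.006292 - 0.005188 = 0.001103 mol in a total volume of 0.03676 L.
[OH^-] = 0.001103/0.03676 = 0.03001 M, so pOH = 1.52 and pH = 14.00 - 1.52 = 12.48.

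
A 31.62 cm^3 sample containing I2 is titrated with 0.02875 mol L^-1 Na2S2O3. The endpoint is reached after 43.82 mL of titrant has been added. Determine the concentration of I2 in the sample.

n(Na2S2O3) = 0.02875 x 0.04382 = 0.001260 mol.
From the balanced equation, 2 mol Na2S2O3 reacts with 1 mol I2, so n(I2) = 0.001260 x 1/2 = 0.0006299 mol.
[I2] = 0.0006299 / 0.03162 L = 0.0199 M.

0.0199 M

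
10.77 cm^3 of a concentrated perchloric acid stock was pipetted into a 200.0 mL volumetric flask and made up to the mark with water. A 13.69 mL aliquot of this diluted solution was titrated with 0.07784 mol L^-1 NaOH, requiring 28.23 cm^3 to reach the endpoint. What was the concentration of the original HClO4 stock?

n(NaOH) = 0.07784 x 0.02823 = 0.002197 mol.
n(HClO4) in the aliquot = 0.002197 mol.
[diluted HClO4] = 0.002197 / 0.01369 = 0.1605 M.
Dilution factor = 200.0/10.77 = 18.57, so [stock] = 0.1605 x 18.57 = 2.98 M.

2.98 M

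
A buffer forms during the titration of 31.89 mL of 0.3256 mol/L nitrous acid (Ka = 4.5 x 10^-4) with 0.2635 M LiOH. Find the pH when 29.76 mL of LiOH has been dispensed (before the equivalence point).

3.84

Initial n(HNO2) = 0.3256 x 0.03189 = 0.01038 mol.
n(LiOH) added = 0.2635 x 0.02976 = 0.007842 mol, converting that many moles of HNO2 to NO2-.
Remaining n(HNO2) = 0.002542 mol; n(NO2-) = 0.007842 mol.
By Henderson-Hasselbalch, pH = pKa + log([A^-]/[HA]) = 3.35 + log(0.007842/0.002542) = 3.35 + (+0.49) = 3.84.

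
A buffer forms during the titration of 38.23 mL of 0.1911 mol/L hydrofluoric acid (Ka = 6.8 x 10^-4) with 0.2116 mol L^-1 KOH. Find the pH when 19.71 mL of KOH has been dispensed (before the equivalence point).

Initial n(HF) = 0.1911 x 0.03823 = 0.007306 mol.
n(KOH) added = 0.2116 x 0.01971 = 0.004171 mol, converting that many moles of HF to F-.
Remaining n(HF) = 0.003135 mol; n(F-) = 0.004171 mol.
By Henderson-Hasselbalch, pH = pKa + log([A^-]/[HA]) = 3.17 + log(0.004171/0.003135) = 3.17 + (+0.12) = 3.29.

3.29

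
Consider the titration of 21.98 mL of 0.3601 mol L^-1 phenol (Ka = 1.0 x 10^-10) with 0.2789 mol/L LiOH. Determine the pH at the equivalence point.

n(C6H5OH) = 0.3601 x 0.02198 = 0.007915 mol; V(LiOH) at equivalence = 0.007915/0.2789 = 0.02838 L.
At equivalence all the acid is converted to C6H5O-; total volume = 0.02198 + 0.02838 = 0.05036 L, so [C6H5O-] = 0.007915/0.05036 = 0.1572 M.
Kb = Kw/Ka = 1.0e-14 / 1.0 x 10^-10 = 0.000100.
[OH^-] = sqrt(Kb x [C6H5O-]) = sqrt(0.000100 x 0.1572) = 0.00396 M.
pOH = 2.40, so pH = 14.00 - 2.40 = 11.60.

11.60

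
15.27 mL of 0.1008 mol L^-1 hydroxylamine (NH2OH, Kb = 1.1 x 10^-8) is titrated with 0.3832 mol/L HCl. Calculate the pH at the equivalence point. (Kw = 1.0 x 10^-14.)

3.57

n(NH2OH) = 0.1008 x 0.01527 = 0.001539 mol; V(HCl) at equivalence = 0.001539/0.3832 = 0.004017 L.
At equivalence the base is fully converted to NH3OH+; total volume = 0.01929 L, so [NH3OH+] = 0.001539/0.01929 = 0.07981 M.
Ka(NH3OH+) = Kw/Kb = 1.0e-14 / 1.1 x 10^-8 = 9.09e-7.
[H^+] = sqrt(Ka x [NH3OH+]) = sqrt(9.09e-7 x 0.07981) = 0.000269 M.
pH = -log(0.000269) = 3.57.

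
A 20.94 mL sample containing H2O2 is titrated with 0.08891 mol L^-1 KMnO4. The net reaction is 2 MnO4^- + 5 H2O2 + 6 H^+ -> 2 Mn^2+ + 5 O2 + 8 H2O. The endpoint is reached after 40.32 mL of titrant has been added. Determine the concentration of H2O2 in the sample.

0.428 M

n(KMnO4) = 0.08891 x 0.04032 = 0.003585 mol.
From the balanced equation, 2 mol KMnO4 reacts with 5 mol H2O2, so n(H2O2) = 0.003585 x 5/2 = 0.008962 mol.
[H2O2] = 0.008962 / 0.02094 L = 0.428 M.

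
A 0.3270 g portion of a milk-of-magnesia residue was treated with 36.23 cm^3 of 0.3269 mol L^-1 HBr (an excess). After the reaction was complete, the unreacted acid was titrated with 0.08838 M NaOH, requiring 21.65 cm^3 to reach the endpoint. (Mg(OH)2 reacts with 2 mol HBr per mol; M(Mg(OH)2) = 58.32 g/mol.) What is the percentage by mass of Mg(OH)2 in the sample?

Total n(HBr) added = 0.3269 x 0.03623 = 0.01184 mol.
n(NaOH) used = 0.08838 x 0.02165 = 0.001913 mol, which equals the excess n(HBr).
So n(HBr) consumed by the sample = 0.01184 - 0.001913 = 0.009930 mol.
n(Mg(OH)2) = 0.009930 / 2 = 0.004965 mol.
mass Mg(OH)2 = 0.004965 x 58.32 = 0.2896 g, so %Mg(OH)2 = 0.2896/0.3270 x 100 = 88.6%.

88.6%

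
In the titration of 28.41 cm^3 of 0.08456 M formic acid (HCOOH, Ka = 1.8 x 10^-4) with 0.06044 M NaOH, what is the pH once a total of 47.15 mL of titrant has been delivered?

n(acid) = 0.08456 x 0.02841 = 0.002402 mol; n(NaOH) added = 0.06044 x 0.04715 = 0.002850 mol.
Base is in excess by 0.002850 - 0.002402 = 0.0004474 mol in a total volume of 0.07556 L.
[OH^-] = 0.0004474/0.07556 = 0.005921 M, so pOH = 2.23 and pH = 14.00 - 2.23 = 11.77.

11.77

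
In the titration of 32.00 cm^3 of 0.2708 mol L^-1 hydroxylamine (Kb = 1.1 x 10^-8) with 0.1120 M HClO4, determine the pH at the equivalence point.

n(NH2OH) = 0.2708 x 0.03200 = 0.008666 mol; V(HClO4) at equivalence = 0.008666/0.1120 = 0.07737 L.
At equivalence the base is fully converted to NH3OH+; total volume = 0.1094 L, so [NH3OH+] = 0.008666/0.1094 = 0.07923 M.
Ka(NH3OH+) = Kw/Kb = 1.0e-14 / 1.1 x 10^-8 = 9.09e-7.
[H^+] = sqrt(Ka x [NH3OH+]) = sqrt(9.09e-7 x 0.07923) = 0.000268 M.
pH = -log(0.000268) = 3.57.

3.57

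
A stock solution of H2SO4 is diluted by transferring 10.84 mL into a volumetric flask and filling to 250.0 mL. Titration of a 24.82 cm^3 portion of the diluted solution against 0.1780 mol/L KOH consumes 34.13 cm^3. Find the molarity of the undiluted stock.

n(KOH) = 0.1780 x 0.03413 = 0.006075 mol.
n(H2SO4) in the aliquot = 0.006075 x 1/2 = 0.003038 mol.
[diluted H2SO4] = 0.003038 / 0.02482 = 0.1224 M.
Dilution factor = 250.0/10.84 = 23.06, so [stock] = 0.1224 x 23.06 = 2.82 M.

2.82 M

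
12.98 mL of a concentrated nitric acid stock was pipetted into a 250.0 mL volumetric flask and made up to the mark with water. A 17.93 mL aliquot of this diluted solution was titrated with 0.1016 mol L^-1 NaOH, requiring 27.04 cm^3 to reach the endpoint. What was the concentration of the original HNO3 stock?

n(NaOH) = 0.1016 x 0.02704 = 0.002747 mol.
n(HNO3) in the aliquot = 0.002747 mol.
[diluted HNO3] = 0.002747 / 0.01793 = 0.1532 M.
Dilution factor = 250.0/12.98 = 19.26, so [stock] = 0.1532 x 19.26 = 2.95 M.

2.95 M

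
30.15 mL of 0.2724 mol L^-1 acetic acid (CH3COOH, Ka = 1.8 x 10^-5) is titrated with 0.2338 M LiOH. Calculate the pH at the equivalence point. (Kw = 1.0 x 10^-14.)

n(CH3COOH) = 0.2724 x 0.03015 = 0.008213 mol; V(LiOH) at equivalence = 0.008213/0.2338 = 0.03513 L.
At equivalence all the acid is converted to CH3COO-; total volume = 0.03015 + 0.03513 = 0.06528 L, so [CH3COO-] = 0.008213/0.06528 = 0.1258 M.
Kb = Kw/Ka = 1.0e-14 / 1.8 x 10^-5 = 5.56e-10.
[OH^-] = sqrt(Kb x [CH3COO-]) = sqrt(5.56e-10 x 0.1258) = 8.36e-6 M.
pOH = 5.08, so pH = 14.00 - 5.08 = 8.92.

8.92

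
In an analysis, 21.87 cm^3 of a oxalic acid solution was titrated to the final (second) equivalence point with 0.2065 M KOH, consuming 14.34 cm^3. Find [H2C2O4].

n(KOH) = 0.2065 x 0.01434 = 0.002961 mol.
At the final (second) equivalence point, 2 mol OH^- react per mol H2C2O4, so n(H2C2O4) = 0.002961 / 2 = 0.001481 mol.
[H2C2O4] = 0.001481 / 0.02187 L = 0.0677 M.

0.0677 M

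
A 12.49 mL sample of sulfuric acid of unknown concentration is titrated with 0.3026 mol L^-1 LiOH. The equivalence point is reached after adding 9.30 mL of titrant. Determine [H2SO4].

n(LiOH) delivered = 0.3026 x 0.009300 = 0.002814 mol.
The reaction is 1 H2SO4 + 2 LiOH, so n(H2SO4) = 0.002814 x 1/2 = 0.001407 mol.
[H2SO4] = 0.001407 mol / 0.01249 L = 0.113 M.

0.113 M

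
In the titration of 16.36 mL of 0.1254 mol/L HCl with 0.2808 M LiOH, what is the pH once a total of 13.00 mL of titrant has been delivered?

12.74

n(acid) = 0.1254 x 0.01636 = 0.002052 mol; n(LiOH) added = 0.2808 x 0.01300 = 0.003650 mol.
Base is in excess by 0.003650 - 0.002052 = 0.001599 mol in a total volume of 0.02936 L.
[OH^-] = 0.001599/0.02936 = 0.05446 M, so pOH = 1.26 and pH = 14.00 - 1.26 = 12.74.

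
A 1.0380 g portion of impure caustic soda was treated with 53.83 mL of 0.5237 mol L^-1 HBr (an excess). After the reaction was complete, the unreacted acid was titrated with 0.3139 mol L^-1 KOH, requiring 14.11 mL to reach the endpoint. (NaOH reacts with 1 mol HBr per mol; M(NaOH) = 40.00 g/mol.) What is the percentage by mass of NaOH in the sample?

Total n(HBr) added = 0.5237 x 0.05383 = 0.02819 mol.
n(KOH) used = 0.3139 x 0.01411 = 0.004429 mol, which equals the excess n(HBr).
So n(HBr) consumed by the sample = 0.02819 - 0.004429 = 0.02376 mol.
n(NaOH) = 0.02376 / 1 = 0.02376 mol.
mass NaOH = 0.02376 x 40.00 = 0.9505 g, so %NaOH = 0.9505/1.0380 x 100 = 91.6%.

91.6%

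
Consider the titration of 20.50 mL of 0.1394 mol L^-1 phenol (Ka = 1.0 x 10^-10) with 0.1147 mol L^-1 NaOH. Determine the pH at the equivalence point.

11.40

n(C6H5OH) = 0.1394 x 0.02050 = 0.002858 mol; V(NaOH) at equivalence = 0.002858/0.1147 = 0.02491 L.
At equivalence all the acid is converted to C6H5O-; total volume = 0.02050 + 0.02491 = 0.04541 L, so [C6H5O-] = 0.002858/0.04541 = 0.06292 M.
Kb = Kw/Ka = 1.0e-14 / 1.0 x 10^-10 = 0.000100.
[OH^-] = sqrt(Kb x [C6H5O-]) = sqrt(0.000100 x 0.06292) = 0.00251 M.
pOH = 2.60, so pH = 14.00 - 2.60 = 11.40.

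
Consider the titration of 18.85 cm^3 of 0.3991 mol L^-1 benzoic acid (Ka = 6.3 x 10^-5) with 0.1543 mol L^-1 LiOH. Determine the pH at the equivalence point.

n(C6H5COOH) = 0.3991 x 0.01885 = 0.007523 mol; V(LiOH) at equivalence = 0.007523/0.1543 = 0.04876 L.
At equivalence all the acid is converted to C6H5COO-; total volume = 0.01885 + 0.04876 = 0.06761 L, so [C6H5COO-] = 0.007523/0.06761 = 0.1113 M.
Kb = Kw/Ka = 1.0e-14 / 6.3 x 10^-5 = 1.59e-10.
[OH^-] = sqrt(Kb x [C6H5COO-]) = sqrt(1.59e-10 x 0.1113) = 4.20e-6 M.
pOH = 5.38, so pH = 14.00 - 5.38 = 8.62.

8.62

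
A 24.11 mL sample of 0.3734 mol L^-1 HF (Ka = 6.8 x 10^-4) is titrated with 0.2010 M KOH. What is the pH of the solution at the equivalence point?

8.14

n(HF) = 0.3734 x 0.02411 = 0.009003 mol; V(KOH) at equivalence = 0.009003/0.2010 = 0.04479 L.
At equivalence all the acid is converted to F-; total volume = 0.02411 + 0.04479 = 0.06890 L, so [F-] = 0.009003/0.06890 = 0.1307 M.
Kb = Kw/Ka = 1.0e-14 / 6.8 x 10^-4 = 1.47e-11.
[OH^-] = sqrt(Kb x [F-]) = sqrt(1.47e-11 x 0.1307) = 1.39e-6 M.
pOH = 5.86, so pH = 14.00 - 5.86 = 8.14.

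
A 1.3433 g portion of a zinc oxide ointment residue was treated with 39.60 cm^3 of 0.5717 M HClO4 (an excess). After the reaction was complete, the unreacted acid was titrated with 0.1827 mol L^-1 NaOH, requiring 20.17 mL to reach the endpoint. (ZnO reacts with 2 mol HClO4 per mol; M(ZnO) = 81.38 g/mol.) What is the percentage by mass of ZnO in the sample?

57.4%

Total n(HClO4) added = 0.5717 x 0.03960 = 0.02264 mol.
n(NaOH) used = 0.1827 x 0.02017 = 0.003685 mol, which equals the excess n(HClO4).
So n(HClO4) consumed by the sample = 0.02264 - 0.003685 = 0.01895 mol.
n(ZnO) = 0.01895 / 2 = 0.009477 mol.
mass ZnO = 0.009477 x 81.38 = 0.7712 g, so %ZnO = 0.7712/1.3433 x 100 = 57.4%.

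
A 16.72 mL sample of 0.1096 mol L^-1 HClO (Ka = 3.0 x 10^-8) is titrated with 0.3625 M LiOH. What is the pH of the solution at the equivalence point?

10.22

n(HClO) = 0.1096 x 0.01672 = 0.001833 mol; V(LiOH) at equivalence = 0.001833/0.3625 = 0.005055 L.
At equivalence all the acid is converted to ClO-; total volume = 0.01672 + 0.005055 = 0.02178 L, so [ClO-] = 0.001833/0.02178 = 0.08416 M.
Kb = Kw/Ka = 1.0e-14 / 3.0 x 10^-8 = 3.33e-7.
[OH^-] = sqrt(Kb x [ClO-]) = sqrt(3.33e-7 x 0.08416) = 0.000167 M.
pOH = 3.78, so pH = 14.00 - 3.78 = 10.22.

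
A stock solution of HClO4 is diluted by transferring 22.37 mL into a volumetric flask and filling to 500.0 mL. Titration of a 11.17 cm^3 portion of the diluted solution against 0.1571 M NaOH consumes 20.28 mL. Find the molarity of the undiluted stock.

6.38 M

n(NaOH) = 0.1571 x 0.02028 = 0.003186 mol.
n(HClO4) in the aliquot = 0.003186 mol.
[diluted HClO4] = 0.003186 / 0.01117 = 0.2852 M.
Dilution factor = 500.0/22.37 = 22.35, so [stock] = 0.2852 x 22.35 = 6.38 M.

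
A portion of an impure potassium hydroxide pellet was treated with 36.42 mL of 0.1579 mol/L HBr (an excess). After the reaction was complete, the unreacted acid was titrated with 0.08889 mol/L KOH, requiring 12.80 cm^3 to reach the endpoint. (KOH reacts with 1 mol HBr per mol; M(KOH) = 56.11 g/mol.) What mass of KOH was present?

0.259 g

Total n(HBr) added = 0.1579 x 0.03642 = 0.005751 mol.
n(KOH) used = 0.08889 x 0.01280 = 0.001138 mol, which equals the excess n(HBr).
So n(HBr) consumed by the sample = 0.005751 - 0.001138 = 0.004613 mol.
n(KOH) = 0.004613 / 1 = 0.004613 mol.
mass = 0.004613 mol x 56.11 g/mol = 0.259 g.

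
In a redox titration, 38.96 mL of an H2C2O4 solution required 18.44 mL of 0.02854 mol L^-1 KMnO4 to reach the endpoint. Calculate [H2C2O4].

n(KMnO4) = 0.02854 x 0.01844 = 0.0005263 mol.
From the balanced equation, 2 mol KMnO4 reacts with 5 mol H2C2O4, so n(H2C2O4) = 0.0005263 x 5/2 = 0.001316 mol.
[H2C2O4] = 0.001316 / 0.03896 L = 0.0338 M.

0.0338 M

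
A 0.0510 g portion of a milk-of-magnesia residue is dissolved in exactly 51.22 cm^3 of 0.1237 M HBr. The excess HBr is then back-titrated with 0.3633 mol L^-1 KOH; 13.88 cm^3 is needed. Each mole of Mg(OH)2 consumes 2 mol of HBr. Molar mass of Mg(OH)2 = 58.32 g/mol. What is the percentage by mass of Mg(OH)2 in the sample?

73.9%

Total n(HBr) added = 0.1237 x 0.05122 = 0.006336 mol.
n(KOH) used = 0.3633 x 0.01388 = 0.005043 mol, which equals the excess n(HBr).
So n(HBr) consumed by the sample = 0.006336 - 0.005043 = 0.001293 mol.
n(Mg(OH)2) = 0.001293 / 2 = 0.0006467 mol.
mass Mg(OH)2 = 0.0006467 x 58.32 = 0.03771 g, so %Mg(OH)2 = 0.03771/0.0510 x 100 = 73.9%.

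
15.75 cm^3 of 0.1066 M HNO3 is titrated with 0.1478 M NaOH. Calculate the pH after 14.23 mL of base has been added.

12.15

n(acid) = 0.1066 x 0.01575 = 0.001679 mol; n(NaOH) added = 0.1478 x 0.01423 = 0.002103 mol.
Base is in excess by 0.002103 - 0.001679 = 0.0004242 mol in a total volume of 0.02998 L.
[OH^-] = 0.0004242/0.02998 = 0.01415 M, so pOH = 1.85 and pH = 14.00 - 1.85 = 12.15.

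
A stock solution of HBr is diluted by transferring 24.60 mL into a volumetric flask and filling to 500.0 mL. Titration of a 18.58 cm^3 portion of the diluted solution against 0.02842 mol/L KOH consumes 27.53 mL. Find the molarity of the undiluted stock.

0.856 M

n(KOH) = 0.02842 x 0.02753 = 0.0007824 mol.
n(HBr) in the aliquot = 0.0007824 mol.
[diluted HBr] = 0.0007824 / 0.01858 = 0.04211 M.
Dilution factor = 500.0/24.60 = 20.33, so [stock] = 0.04211 x 20.33 = 0.856 M.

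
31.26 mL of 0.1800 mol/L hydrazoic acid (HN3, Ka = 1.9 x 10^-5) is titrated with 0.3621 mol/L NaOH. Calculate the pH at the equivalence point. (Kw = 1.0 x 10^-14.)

n(HN3) = 0.1800 x 0.03126 = 0.005627 mol; V(NaOH) at equivalence = 0.005627/0.3621 = 0.01554 L.
At equivalence all the acid is converted to N3-; total volume = 0.03126 + 0.01554 = 0.04680 L, so [N3-] = 0.005627/0.04680 = 0.1202 M.
Kb = Kw/Ka = 1.0e-14 / 1.9 x 10^-5 = 5.26e-10.
[OH^-] = sqrt(Kb x [N3-]) = sqrt(5.26e-10 x 0.1202) = 7.95e-6 M.
pOH = 5.10, so pH = 14.00 - 5.10 = 8.90.

8.90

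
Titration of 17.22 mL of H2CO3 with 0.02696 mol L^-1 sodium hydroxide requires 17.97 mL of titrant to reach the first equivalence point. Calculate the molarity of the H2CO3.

n(NaOH) = 0.02696 x 0.01797 = 0.0004845 mol.
At the first equivalence point, 1 mol OH^- react per mol H2CO3, so n(H2CO3) = 0.0004845 / 1 = 0.0004845 mol.
[H2CO3] = 0.0004845 / 0.01722 L = 0.0281 M.

0.0281 M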